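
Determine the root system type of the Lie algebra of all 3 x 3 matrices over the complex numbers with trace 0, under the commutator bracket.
A_2 (sl(3))

This is sl(3), which has dimension 3^2 - 1 = 8 and rank 3 - 1 = 2 (a Cartan subalgebra is the diagonal traceless matrices). In the classification of classical Lie algebras, the special linear algebra sl(n+1) has type A_n; here n = 2, so the Dynkin diagram is a chain of 2 nodes with single edges (A_2). Hence the type is A_2.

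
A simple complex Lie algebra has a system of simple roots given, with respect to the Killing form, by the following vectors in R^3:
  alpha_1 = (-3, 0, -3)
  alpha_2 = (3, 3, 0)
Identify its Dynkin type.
type A_2

Compute the Cartan integers a_ij = 2(alpha_i, alpha_j)/(alpha_j, alpha_j); the resulting 2x2 Cartan matrix is
[[2, -1], [-1, 2]].
All simple roots have the same length, so the diagram is simply laced. The associated Dynkin diagram is a chain of 2 nodes with single edges (A_2), so the type is A_2 (the algebra sl(3)).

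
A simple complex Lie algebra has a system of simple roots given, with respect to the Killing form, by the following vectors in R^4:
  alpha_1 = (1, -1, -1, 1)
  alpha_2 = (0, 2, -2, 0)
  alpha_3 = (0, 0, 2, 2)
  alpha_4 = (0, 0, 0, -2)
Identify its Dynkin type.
Compute the Cartan integers a_ij = 2(alpha_i, alpha_j)/(alpha_j, alpha_j); the resulting 4x4 Cartan matrix is
[[2, 0, 0, -1], [0, 2, -1, 0], [0, -1, 2, -2], [-1, 0, -1, 2]].
The roots have two lengths (squared-length ratio 2:1); the short ones are alpha_{1,4}. The associated Dynkin diagram is a chain of 4 nodes with a double edge between the middle two (F_4), so the type is F_4.

F_4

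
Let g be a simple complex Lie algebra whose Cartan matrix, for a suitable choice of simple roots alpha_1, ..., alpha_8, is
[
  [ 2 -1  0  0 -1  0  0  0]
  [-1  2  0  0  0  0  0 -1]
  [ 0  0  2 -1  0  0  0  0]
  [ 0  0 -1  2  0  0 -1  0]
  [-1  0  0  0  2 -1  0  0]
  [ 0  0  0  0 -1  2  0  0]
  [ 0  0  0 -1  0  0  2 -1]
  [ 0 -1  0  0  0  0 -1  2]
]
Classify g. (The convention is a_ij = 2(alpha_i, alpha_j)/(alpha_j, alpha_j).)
type A_8

The matrix has rank 8 with 2's on the diagonal. Reading the off-diagonal entries as Dynkin edges (a single edge where a_ij = a_ji = -1; a double or triple edge where a_ij * a_ji = 2 or 3), the diagram is a chain of 8 nodes with single edges (A_8). One simple-root ordering that puts it in standard form is (alpha_3, alpha_4, alpha_7, alpha_8, alpha_2, alpha_1, alpha_5, alpha_6). So the algebra is type A_8, i.e. sl(9).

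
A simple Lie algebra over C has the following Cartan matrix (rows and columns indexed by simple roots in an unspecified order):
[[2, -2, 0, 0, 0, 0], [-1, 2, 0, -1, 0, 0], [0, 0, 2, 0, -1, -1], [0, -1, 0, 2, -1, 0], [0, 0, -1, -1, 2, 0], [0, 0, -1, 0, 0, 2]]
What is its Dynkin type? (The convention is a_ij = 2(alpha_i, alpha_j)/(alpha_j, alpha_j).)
The matrix has rank 6 with 2's on the diagonal. Reading the off-diagonal entries as Dynkin edges (a single edge where a_ij = a_ji = -1; a double or triple edge where a_ij * a_ji = 2 or 3), the diagram is a chain of 6 nodes with a double edge at one end; the terminal node there is the unique long simple root (C_6). One simple-root ordering that puts it in standard form is (alpha_6, alpha_3, alpha_5, alpha_4, alpha_2, alpha_1). So the algebra is type C_6, i.e. sp(12).

type C_6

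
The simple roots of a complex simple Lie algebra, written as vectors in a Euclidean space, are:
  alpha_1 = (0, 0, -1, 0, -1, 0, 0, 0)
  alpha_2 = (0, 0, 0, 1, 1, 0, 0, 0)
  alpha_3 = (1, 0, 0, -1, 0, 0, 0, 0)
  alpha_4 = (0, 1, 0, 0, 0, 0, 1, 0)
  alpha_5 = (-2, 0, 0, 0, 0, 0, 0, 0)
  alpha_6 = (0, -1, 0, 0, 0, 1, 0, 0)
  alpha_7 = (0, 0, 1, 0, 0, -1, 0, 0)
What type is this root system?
C_7 (sp(14))

Compute the Cartan integers a_ij = 2(alpha_i, alpha_j)/(alpha_j, alpha_j); the resulting 7x7 Cartan matrix is
[[2, -1, 0, 0, 0, 0, -1], [-1, 2, -1, 0, 0, 0, 0], [0, -1, 2, 0, -1, 0, 0], [0, 0, 0, 2, 0, -1, 0], [0, 0, -2, 0, 2, 0, 0], [0, 0, 0, -1, 0, 2, -1], [-1, 0, 0, 0, 0, -1, 2]].
The roots have two lengths (squared-length ratio 2:1); the short ones are alpha_{1,2,3,4,6,7}. The associated Dynkin diagram is a chain of 7 nodes with a double edge at one end; the terminal node there is the unique long simple root (C_7), so the type is C_7 (the algebra sp(14)).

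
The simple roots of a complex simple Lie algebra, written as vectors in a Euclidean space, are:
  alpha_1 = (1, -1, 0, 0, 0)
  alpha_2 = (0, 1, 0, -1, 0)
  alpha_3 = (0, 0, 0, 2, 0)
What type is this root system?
Compute the Cartan integers a_ij = 2(alpha_i, alpha_j)/(alpha_j, alpha_j); the resulting 3x3 Cartan matrix is
[[2, -1, 0], [-1, 2, -1], [0, -2, 2]].
The roots have two lengths (squared-length ratio 2:1); the short ones are alpha_{1,2}. The associated Dynkin diagram is a chain of 3 nodes with a double edge at one end; the terminal node there is the unique long simple root (C_3), so the type is C_3 (the algebra sp(6)).

C3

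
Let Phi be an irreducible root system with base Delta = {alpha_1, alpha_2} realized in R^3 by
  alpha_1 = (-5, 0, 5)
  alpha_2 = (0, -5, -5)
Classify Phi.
Compute the Cartan integers a_ij = 2(alpha_i, alpha_j)/(alpha_j, alpha_j); the resulting 2x2 Cartan matrix is
[[2, -1], [-1, 2]].
All simple roots have the same length, so the diagram is simply laced. The associated Dynkin diagram is a chain of 2 nodes with single edges (A_2), so the type is A_2 (the algebra sl(3)).

A2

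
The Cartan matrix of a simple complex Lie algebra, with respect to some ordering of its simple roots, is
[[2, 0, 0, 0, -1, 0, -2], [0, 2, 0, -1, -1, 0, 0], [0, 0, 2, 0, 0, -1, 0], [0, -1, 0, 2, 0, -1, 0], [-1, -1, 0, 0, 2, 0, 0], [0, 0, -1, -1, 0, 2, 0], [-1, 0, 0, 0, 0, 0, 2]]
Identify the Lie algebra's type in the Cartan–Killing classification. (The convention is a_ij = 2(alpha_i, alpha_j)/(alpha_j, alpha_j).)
B7

The matrix has rank 7 with 2's on the diagonal. Reading the off-diagonal entries as Dynkin edges (a single edge where a_ij = a_ji = -1; a double or triple edge where a_ij * a_ji = 2 or 3), the diagram is a chain of 7 nodes with a double edge at one end; the terminal node there is the unique short simple root (B_7). One simple-root ordering that puts it in standard form is (alpha_3, alpha_6, alpha_4, alpha_2, alpha_5, alpha_1, alpha_7). So the algebra is type B_7, i.e. so(15).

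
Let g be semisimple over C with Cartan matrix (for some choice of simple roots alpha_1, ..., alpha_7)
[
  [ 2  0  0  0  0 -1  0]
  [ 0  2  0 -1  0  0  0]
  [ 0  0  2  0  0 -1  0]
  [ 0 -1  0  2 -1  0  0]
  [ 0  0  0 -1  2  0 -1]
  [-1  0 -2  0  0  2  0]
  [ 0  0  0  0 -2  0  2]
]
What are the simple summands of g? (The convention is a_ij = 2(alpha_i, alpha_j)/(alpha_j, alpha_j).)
The diagram associated to this matrix has two connected components: the simple roots {alpha_1, alpha_3, alpha_6} form a chain of 3 nodes with a double edge at one end; the terminal node there is the unique short simple root (B_3), and {alpha_2, alpha_4, alpha_5, alpha_7} form a chain of 4 nodes with a double edge at one end; the terminal node there is the unique long simple root (C_4). A semisimple Lie algebra decomposes uniquely as the direct sum of simple ideals, one per connected component of its Dynkin diagram, so g ≅ B_3 ⊕ C_4 (dimension 21 + 36 = 57).

B3 + C4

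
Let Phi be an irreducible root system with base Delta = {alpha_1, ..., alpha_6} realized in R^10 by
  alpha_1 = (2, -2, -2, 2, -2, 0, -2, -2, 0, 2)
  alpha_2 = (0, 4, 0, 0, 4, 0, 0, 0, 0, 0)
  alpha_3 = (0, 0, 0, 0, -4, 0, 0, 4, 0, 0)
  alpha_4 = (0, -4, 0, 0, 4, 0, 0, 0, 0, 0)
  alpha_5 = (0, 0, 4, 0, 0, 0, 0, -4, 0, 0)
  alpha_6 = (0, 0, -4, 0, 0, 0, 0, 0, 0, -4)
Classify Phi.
Compute the Cartan integers a_ij = 2(alpha_i, alpha_j)/(alpha_j, alpha_j); the resulting 6x6 Cartan matrix is
[[2, -1, 0, 0, 0, 0], [-1, 2, -1, 0, 0, 0], [0, -1, 2, -1, -1, 0], [0, 0, -1, 2, 0, 0], [0, 0, -1, 0, 2, -1], [0, 0, 0, 0, -1, 2]].
All simple roots have the same length, so the diagram is simply laced. The associated Dynkin diagram is a chain of 5 nodes with one extra node attached to the third node from one end (E_6), so the type is E_6.

E_6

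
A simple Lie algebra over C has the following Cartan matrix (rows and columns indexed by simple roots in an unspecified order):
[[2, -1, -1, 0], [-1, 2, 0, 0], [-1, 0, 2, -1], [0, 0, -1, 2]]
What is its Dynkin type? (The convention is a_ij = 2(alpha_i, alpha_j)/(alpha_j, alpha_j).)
A_4

The matrix has rank 4 with 2's on the diagonal. Reading the off-diagonal entries as Dynkin edges (a single edge where a_ij = a_ji = -1; a double or triple edge where a_ij * a_ji = 2 or 3), the diagram is a chain of 4 nodes with single edges (A_4). One simple-root ordering that puts it in standard form is (alpha_2, alpha_1, alpha_3, alpha_4). So the algebra is type A_4, i.e. sl(5).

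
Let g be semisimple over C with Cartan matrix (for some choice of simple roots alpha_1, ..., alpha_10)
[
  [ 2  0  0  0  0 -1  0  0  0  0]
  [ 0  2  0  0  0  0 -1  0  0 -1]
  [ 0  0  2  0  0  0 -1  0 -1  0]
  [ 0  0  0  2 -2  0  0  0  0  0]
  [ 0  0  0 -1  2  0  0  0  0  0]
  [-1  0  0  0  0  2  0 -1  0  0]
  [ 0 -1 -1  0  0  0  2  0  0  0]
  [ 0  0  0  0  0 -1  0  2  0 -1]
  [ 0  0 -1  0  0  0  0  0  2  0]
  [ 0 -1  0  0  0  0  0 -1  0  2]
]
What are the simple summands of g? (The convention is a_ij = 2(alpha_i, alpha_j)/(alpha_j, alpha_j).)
type A_8 ⊕ type B_2

The diagram associated to this matrix has two connected components: the simple roots {alpha_1, alpha_2, alpha_3, alpha_6, alpha_7, alpha_8, alpha_9, alpha_10} form a chain of 8 nodes with single edges (A_8), and {alpha_4, alpha_5} form a chain of 2 nodes with a double edge at one end; the terminal node there is the unique short simple root (B_2). A semisimple Lie algebra decomposes uniquely as the direct sum of simple ideals, one per connected component of its Dynkin diagram, so g ≅ A_8 ⊕ B_2 (dimension 80 + 10 = 90).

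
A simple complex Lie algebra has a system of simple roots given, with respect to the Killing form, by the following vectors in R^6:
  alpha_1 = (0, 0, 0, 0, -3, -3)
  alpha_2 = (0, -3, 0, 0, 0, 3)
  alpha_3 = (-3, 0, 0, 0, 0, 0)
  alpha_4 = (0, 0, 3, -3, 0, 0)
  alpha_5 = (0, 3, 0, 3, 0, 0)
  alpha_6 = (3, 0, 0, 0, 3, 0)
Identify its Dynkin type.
B_6 (so(13))

Compute the Cartan integers a_ij = 2(alpha_i, alpha_j)/(alpha_j, alpha_j); the resulting 6x6 Cartan matrix is
[[2, -1, 0, 0, 0, -1], [-1, 2, 0, 0, -1, 0], [0, 0, 2, 0, 0, -1], [0, 0, 0, 2, -1, 0], [0, -1, 0, -1, 2, 0], [-1, 0, -2, 0, 0, 2]].
The roots have two lengths (squared-length ratio 2:1); the short ones are alpha_{3}. The associated Dynkin diagram is a chain of 6 nodes with a double edge at one end; the terminal node there is the unique short simple root (B_6), so the type is B_6 (the algebra so(13)).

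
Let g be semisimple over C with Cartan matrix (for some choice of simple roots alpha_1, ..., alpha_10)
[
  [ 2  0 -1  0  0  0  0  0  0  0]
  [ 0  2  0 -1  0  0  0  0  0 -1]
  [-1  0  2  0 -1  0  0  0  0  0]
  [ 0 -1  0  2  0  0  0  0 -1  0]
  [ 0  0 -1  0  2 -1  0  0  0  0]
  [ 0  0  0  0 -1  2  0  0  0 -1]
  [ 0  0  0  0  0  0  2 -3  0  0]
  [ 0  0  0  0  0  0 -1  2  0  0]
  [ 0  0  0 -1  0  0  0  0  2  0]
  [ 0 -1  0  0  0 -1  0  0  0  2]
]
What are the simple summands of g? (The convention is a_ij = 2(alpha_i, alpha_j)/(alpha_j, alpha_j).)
The diagram associated to this matrix has two connected components: the simple roots {alpha_1, alpha_2, alpha_3, alpha_4, alpha_5, alpha_6, alpha_9, alpha_10} form a chain of 8 nodes with single edges (A_8), and {alpha_7, alpha_8} form two nodes joined by a triple edge (G_2). A semisimple Lie algebra decomposes uniquely as the direct sum of simple ideals, one per connected component of its Dynkin diagram, so g ≅ A_8 ⊕ G_2 (dimension 80 + 14 = 94).

type A_8 ⊕ type G_2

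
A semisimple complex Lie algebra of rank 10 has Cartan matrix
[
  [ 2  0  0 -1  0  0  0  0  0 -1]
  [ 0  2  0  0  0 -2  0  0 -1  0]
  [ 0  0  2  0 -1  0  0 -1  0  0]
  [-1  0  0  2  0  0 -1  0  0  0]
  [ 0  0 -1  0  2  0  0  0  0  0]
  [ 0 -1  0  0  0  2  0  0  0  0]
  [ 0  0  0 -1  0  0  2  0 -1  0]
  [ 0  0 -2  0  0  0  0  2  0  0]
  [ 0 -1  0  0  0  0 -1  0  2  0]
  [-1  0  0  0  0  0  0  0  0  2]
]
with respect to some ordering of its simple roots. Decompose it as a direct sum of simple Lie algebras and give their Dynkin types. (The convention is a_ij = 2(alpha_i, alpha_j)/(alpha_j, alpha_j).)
B_7 (so(15)) + C_3 (sp(6))

The diagram associated to this matrix has two connected components: the simple roots {alpha_1, alpha_2, alpha_4, alpha_6, alpha_7, alpha_9, alpha_10} form a chain of 7 nodes with a double edge at one end; the terminal node there is the unique short simple root (B_7), and {alpha_3, alpha_5, alpha_8} form a chain of 3 nodes with a double edge at one end; the terminal node there is the unique long simple root (C_3). A semisimple Lie algebra decomposes uniquely as the direct sum of simple ideals, one per connected component of its Dynkin diagram, so g ≅ B_7 ⊕ C_3 (dimension 105 + 21 = 126).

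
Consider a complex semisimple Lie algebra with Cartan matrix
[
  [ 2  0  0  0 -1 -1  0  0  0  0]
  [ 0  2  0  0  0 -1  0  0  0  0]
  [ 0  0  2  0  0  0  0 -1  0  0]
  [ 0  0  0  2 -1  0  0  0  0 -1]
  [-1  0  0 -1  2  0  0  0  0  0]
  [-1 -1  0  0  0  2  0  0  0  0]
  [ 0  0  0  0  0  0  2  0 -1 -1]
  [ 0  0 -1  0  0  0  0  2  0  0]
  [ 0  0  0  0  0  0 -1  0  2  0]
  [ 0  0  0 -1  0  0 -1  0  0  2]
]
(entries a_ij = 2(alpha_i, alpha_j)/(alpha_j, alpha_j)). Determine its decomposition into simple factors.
type A_2 ⊕ type A_8

The diagram associated to this matrix has two connected components: the simple roots {alpha_3, alpha_8} form a chain of 2 nodes with single edges (A_2), and {alpha_1, alpha_2, alpha_4, alpha_5, alpha_6, alpha_7, alpha_9, alpha_10} form a chain of 8 nodes with single edges (A_8). A semisimple Lie algebra decomposes uniquely as the direct sum of simple ideals, one per connected component of its Dynkin diagram, so g ≅ A_2 ⊕ A_8 (dimension 8 + 80 = 88).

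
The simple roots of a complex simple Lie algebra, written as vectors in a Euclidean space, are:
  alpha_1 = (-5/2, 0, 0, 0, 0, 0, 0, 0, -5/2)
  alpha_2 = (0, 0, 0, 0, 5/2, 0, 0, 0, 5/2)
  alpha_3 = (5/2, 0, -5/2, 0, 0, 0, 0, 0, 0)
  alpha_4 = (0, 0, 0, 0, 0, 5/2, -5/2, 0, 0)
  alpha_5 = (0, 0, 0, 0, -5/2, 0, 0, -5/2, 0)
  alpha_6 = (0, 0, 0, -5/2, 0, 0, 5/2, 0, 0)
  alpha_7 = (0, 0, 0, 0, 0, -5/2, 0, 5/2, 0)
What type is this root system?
Compute the Cartan integers a_ij = 2(alpha_i, alpha_j)/(alpha_j, alpha_j); the resulting 7x7 Cartan matrix is
[[2, -1, -1, 0, 0, 0, 0], [-1, 2, 0, 0, -1, 0, 0], [-1, 0, 2, 0, 0, 0, 0], [0, 0, 0, 2, 0, -1, -1], [0, -1, 0, 0, 2, 0, -1], [0, 0, 0, -1, 0, 2, 0], [0, 0, 0, -1, -1, 0, 2]].
All simple roots have the same length, so the diagram is simply laced. The associated Dynkin diagram is a chain of 7 nodes with single edges (A_7), so the type is A_7 (the algebra sl(8)).

A_7 (sl(8))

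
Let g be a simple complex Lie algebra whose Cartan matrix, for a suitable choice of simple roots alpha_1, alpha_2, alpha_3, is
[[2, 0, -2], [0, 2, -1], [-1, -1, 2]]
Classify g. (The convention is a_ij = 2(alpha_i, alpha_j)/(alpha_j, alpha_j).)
The matrix has rank 3 with 2's on the diagonal. Reading the off-diagonal entries as Dynkin edges (a single edge where a_ij = a_ji = -1; a double or triple edge where a_ij * a_ji = 2 or 3), the diagram is a chain of 3 nodes with a double edge at one end; the terminal node there is the unique long simple root (C_3). One simple-root ordering that puts it in standard form is (alpha_2, alpha_3, alpha_1). So the algebra is type C_3, i.e. sp(6).

C3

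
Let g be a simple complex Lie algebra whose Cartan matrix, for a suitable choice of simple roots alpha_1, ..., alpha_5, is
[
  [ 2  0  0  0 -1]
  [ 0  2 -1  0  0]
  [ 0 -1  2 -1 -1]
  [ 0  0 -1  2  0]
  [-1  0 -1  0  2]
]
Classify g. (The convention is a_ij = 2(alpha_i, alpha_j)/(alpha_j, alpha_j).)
D_5

The matrix has rank 5 with 2's on the diagonal. Reading the off-diagonal entries as Dynkin edges (a single edge where a_ij = a_ji = -1; a double or triple edge where a_ij * a_ji = 2 or 3), the diagram is a chain of 3 nodes with a fork of two nodes at one end (D_5). One simple-root ordering that puts it in standard form is (alpha_1, alpha_5, alpha_3, alpha_2, alpha_4). So the algebra is type D_5, i.e. so(10).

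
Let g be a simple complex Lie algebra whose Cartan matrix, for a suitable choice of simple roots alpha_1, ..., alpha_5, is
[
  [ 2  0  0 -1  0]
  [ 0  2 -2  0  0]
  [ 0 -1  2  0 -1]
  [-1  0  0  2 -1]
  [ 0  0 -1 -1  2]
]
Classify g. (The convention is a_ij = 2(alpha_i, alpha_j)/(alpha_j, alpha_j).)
C_5

The matrix has rank 5 with 2's on the diagonal. Reading the off-diagonal entries as Dynkin edges (a single edge where a_ij = a_ji = -1; a double or triple edge where a_ij * a_ji = 2 or 3), the diagram is a chain of 5 nodes with a double edge at one end; the terminal node there is the unique long simple root (C_5). One simple-root ordering that puts it in standard form is (alpha_1, alpha_4, alpha_5, alpha_3, alpha_2). So the algebra is type C_5, i.e. sp(10).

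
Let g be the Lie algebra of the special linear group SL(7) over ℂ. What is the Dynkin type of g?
type A_6

This is sl(7), which has dimension 7^2 - 1 = 48 and rank 7 - 1 = 6 (a Cartan subalgebra is the diagonal traceless matrices). In the classification of classical Lie algebras, the special linear algebra sl(n+1) has type A_n; here n = 6, so the Dynkin diagram is a chain of 6 nodes with single edges (A_6). Hence the type is A_6.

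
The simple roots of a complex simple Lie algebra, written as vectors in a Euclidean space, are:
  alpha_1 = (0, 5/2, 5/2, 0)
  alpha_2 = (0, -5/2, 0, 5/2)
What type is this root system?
Compute the Cartan integers a_ij = 2(alpha_i, alpha_j)/(alpha_j, alpha_j); the resulting 2x2 Cartan matrix is
[[2, -1], [-1, 2]].
All simple roots have the same length, so the diagram is simply laced. The associated Dynkin diagram is a chain of 2 nodes with single edges (A_2), so the type is A_2 (the algebra sl(3)).

A_2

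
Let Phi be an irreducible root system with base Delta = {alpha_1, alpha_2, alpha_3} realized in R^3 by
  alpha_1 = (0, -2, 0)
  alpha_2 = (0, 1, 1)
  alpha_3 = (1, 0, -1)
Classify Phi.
type C_3

Compute the Cartan integers a_ij = 2(alpha_i, alpha_j)/(alpha_j, alpha_j); the resulting 3x3 Cartan matrix is
[[2, -2, 0], [-1, 2, -1], [0, -1, 2]].
The roots have two lengths (squared-length ratio 2:1); the short ones are alpha_{2,3}. The associated Dynkin diagram is a chain of 3 nodes with a double edge at one end; the terminal node there is the unique long simple root (C_3), so the type is C_3 (the algebra sp(6)).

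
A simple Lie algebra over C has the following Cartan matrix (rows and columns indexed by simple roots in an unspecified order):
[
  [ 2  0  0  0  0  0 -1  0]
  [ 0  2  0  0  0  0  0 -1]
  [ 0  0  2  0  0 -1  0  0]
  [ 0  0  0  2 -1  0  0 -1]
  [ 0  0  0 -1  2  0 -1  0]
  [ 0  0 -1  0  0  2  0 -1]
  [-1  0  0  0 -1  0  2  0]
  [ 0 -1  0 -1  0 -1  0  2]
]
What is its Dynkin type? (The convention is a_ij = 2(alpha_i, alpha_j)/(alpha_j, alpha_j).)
The matrix has rank 8 with 2's on the diagonal. Reading the off-diagonal entries as Dynkin edges (a single edge where a_ij = a_ji = -1; a double or triple edge where a_ij * a_ji = 2 or 3), the diagram is a chain of 7 nodes with one extra node attached to the third node from one end (E_8). One simple-root ordering that puts it in standard form is (alpha_3, alpha_2, alpha_6, alpha_8, alpha_4, alpha_5, alpha_7, alpha_1). So the algebra is type E_8.

type E_8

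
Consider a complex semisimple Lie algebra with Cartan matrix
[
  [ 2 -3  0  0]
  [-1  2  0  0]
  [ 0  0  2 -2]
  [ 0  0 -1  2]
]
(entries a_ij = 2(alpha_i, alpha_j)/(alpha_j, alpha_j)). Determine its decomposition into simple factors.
The diagram associated to this matrix has two connected components: the simple roots {alpha_3, alpha_4} form a chain of 2 nodes with a double edge at one end; the terminal node there is the unique short simple root (B_2), and {alpha_1, alpha_2} form two nodes joined by a triple edge (G_2). A semisimple Lie algebra decomposes uniquely as the direct sum of simple ideals, one per connected component of its Dynkin diagram, so g ≅ B_2 ⊕ G_2 (dimension 10 + 14 = 24).

B2 + G2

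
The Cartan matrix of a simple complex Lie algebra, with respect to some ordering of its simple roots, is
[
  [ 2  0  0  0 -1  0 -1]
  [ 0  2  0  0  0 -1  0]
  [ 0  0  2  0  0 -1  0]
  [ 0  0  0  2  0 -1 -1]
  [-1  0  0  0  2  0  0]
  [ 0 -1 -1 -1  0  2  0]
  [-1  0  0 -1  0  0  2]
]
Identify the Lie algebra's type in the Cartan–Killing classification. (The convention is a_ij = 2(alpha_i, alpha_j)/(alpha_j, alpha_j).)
D_7 (so(14))

The matrix has rank 7 with 2's on the diagonal. Reading the off-diagonal entries as Dynkin edges (a single edge where a_ij = a_ji = -1; a double or triple edge where a_ij * a_ji = 2 or 3), the diagram is a chain of 5 nodes with a fork of two nodes at one end (D_7). One simple-root ordering that puts it in standard form is (alpha_5, alpha_1, alpha_7, alpha_4, alpha_6, alpha_2, alpha_3). So the algebra is type D_7, i.e. so(14).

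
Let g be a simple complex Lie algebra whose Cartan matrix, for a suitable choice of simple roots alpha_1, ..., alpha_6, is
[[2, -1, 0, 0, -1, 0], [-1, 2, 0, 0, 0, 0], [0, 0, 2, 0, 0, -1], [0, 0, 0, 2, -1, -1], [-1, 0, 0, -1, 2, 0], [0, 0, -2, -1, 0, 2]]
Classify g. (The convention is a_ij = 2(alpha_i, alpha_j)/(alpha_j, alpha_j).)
The matrix has rank 6 with 2's on the diagonal. Reading the off-diagonal entries as Dynkin edges (a single edge where a_ij = a_ji = -1; a double or triple edge where a_ij * a_ji = 2 or 3), the diagram is a chain of 6 nodes with a double edge at one end; the terminal node there is the unique short simple root (B_6). One simple-root ordering that puts it in standard form is (alpha_2, alpha_1, alpha_5, alpha_4, alpha_6, alpha_3). So the algebra is type B_6, i.e. so(13).

B6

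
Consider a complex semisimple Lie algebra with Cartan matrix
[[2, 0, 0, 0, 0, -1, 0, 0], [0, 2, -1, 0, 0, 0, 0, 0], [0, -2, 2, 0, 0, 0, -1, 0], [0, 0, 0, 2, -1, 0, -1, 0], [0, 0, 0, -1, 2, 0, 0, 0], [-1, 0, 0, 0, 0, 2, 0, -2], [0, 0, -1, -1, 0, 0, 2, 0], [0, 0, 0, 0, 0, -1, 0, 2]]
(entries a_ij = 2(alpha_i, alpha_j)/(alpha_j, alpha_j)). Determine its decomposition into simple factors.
The diagram associated to this matrix has two connected components: the simple roots {alpha_1, alpha_6, alpha_8} form a chain of 3 nodes with a double edge at one end; the terminal node there is the unique short simple root (B_3), and {alpha_2, alpha_3, alpha_4, alpha_5, alpha_7} form a chain of 5 nodes with a double edge at one end; the terminal node there is the unique short simple root (B_5). A semisimple Lie algebra decomposes uniquely as the direct sum of simple ideals, one per connected component of its Dynkin diagram, so g ≅ B_3 ⊕ B_5 (dimension 21 + 55 = 76).

B_3 + B_5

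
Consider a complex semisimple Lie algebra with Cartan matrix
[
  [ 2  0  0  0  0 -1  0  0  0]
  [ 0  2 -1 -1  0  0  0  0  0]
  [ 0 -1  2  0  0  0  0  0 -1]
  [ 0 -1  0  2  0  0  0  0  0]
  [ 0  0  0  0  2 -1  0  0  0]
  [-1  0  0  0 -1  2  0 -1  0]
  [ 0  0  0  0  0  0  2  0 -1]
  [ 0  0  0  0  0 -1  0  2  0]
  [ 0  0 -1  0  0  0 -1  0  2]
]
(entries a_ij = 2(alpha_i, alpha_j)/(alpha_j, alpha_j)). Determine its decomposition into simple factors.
The diagram associated to this matrix has two connected components: the simple roots {alpha_2, alpha_3, alpha_4, alpha_7, alpha_9} form a chain of 5 nodes with single edges (A_5), and {alpha_1, alpha_5, alpha_6, alpha_8} form a chain of 2 nodes with a fork of two nodes at one end (D_4). A semisimple Lie algebra decomposes uniquely as the direct sum of simple ideals, one per connected component of its Dynkin diagram, so g ≅ A_5 ⊕ D_4 (dimension 35 + 28 = 63).

A5 + D4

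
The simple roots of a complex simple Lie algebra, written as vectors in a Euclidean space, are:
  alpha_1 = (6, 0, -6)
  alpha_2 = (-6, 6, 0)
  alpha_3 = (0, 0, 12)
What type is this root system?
Compute the Cartan integers a_ij = 2(alpha_i, alpha_j)/(alpha_j, alpha_j); the resulting 3x3 Cartan matrix is
[[2, -1, -1], [-1, 2, 0], [-2, 0, 2]].
The roots have two lengths (squared-length ratio 2:1); the short ones are alpha_{1,2}. The associated Dynkin diagram is a chain of 3 nodes with a double edge at one end; the terminal node there is the unique long simple root (C_3), so the type is C_3 (the algebra sp(6)).

C3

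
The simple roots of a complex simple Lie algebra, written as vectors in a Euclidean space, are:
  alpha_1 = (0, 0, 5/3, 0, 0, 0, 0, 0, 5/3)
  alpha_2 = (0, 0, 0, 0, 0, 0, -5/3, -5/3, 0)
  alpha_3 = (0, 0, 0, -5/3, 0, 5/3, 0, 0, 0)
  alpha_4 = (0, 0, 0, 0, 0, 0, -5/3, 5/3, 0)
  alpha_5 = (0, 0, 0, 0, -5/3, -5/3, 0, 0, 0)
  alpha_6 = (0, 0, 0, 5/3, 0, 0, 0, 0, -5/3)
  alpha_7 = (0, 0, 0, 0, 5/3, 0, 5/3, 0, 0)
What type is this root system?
Compute the Cartan integers a_ij = 2(alpha_i, alpha_j)/(alpha_j, alpha_j); the resulting 7x7 Cartan matrix is
[[2, 0, 0, 0, 0, -1, 0], [0, 2, 0, 0, 0, 0, -1], [0, 0, 2, 0, -1, -1, 0], [0, 0, 0, 2, 0, 0, -1], [0, 0, -1, 0, 2, 0, -1], [-1, 0, -1, 0, 0, 2, 0], [0, -1, 0, -1, -1, 0, 2]].
All simple roots have the same length, so the diagram is simply laced. The associated Dynkin diagram is a chain of 5 nodes with a fork of two nodes at one end (D_7), so the type is D_7 (the algebra so(14)).

D7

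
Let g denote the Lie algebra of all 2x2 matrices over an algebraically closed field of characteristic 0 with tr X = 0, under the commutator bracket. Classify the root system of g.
This is sl(2), which has dimension 2^2 - 1 = 3 and rank 2 - 1 = 1 (a Cartan subalgebra is the diagonal traceless matrices). In the classification of classical Lie algebras, the special linear algebra sl(n+1) has type A_n; here n = 1, so the Dynkin diagram is a chain of 1 nodes with single edges (A_1). Hence the type is A_1.

type A_1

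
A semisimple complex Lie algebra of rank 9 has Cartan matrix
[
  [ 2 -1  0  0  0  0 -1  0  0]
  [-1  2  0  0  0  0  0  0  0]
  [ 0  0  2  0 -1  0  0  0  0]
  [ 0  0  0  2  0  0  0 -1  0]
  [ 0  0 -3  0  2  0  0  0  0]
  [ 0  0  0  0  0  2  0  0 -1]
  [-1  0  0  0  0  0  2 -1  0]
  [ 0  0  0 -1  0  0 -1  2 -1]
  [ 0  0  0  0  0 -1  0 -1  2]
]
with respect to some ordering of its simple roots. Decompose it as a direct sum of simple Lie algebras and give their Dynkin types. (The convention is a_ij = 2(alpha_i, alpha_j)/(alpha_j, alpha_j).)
The diagram associated to this matrix has two connected components: the simple roots {alpha_1, alpha_2, alpha_4, alpha_6, alpha_7, alpha_8, alpha_9} form a chain of 6 nodes with one extra node attached to the third node from one end (E_7), and {alpha_3, alpha_5} form two nodes joined by a triple edge (G_2). A semisimple Lie algebra decomposes uniquely as the direct sum of simple ideals, one per connected component of its Dynkin diagram, so g ≅ E_7 ⊕ G_2 (dimension 133 + 14 = 147).

E_7 ⊕ G_2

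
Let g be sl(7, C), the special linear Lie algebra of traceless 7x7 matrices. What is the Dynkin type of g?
This is sl(7), which has dimension 7^2 - 1 = 48 and rank 7 - 1 = 6 (a Cartan subalgebra is the diagonal traceless matrices). In the classification of classical Lie algebras, the special linear algebra sl(n+1) has type A_n; here n = 6, so the Dynkin diagram is a chain of 6 nodes with single edges (A_6). Hence the type is A_6.

A6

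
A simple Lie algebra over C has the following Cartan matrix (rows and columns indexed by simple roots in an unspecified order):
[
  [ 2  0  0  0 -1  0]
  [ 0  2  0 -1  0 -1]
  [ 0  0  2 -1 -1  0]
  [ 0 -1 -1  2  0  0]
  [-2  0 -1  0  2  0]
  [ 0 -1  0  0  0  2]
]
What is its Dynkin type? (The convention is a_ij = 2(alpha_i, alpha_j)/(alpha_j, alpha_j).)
type B_6

The matrix has rank 6 with 2's on the diagonal. Reading the off-diagonal entries as Dynkin edges (a single edge where a_ij = a_ji = -1; a double or triple edge where a_ij * a_ji = 2 or 3), the diagram is a chain of 6 nodes with a double edge at one end; the terminal node there is the unique short simple root (B_6). One simple-root ordering that puts it in standard form is (alpha_6, alpha_2, alpha_4, alpha_3, alpha_5, alpha_1). So the algebra is type B_6, i.e. so(13).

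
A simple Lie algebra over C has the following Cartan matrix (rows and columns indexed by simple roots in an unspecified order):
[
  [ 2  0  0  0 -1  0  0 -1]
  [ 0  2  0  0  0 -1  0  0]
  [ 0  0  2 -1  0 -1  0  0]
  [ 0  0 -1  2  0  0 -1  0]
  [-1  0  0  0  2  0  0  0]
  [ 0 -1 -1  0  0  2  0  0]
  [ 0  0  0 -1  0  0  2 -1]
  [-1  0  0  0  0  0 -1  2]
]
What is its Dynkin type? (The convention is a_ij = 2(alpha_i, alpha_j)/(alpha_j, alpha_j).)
The matrix has rank 8 with 2's on the diagonal. Reading the off-diagonal entries as Dynkin edges (a single edge where a_ij = a_ji = -1; a double or triple edge where a_ij * a_ji = 2 or 3), the diagram is a chain of 8 nodes with single edges (A_8). One simple-root ordering that puts it in standard form is (alpha_2, alpha_6, alpha_3, alpha_4, alpha_7, alpha_8, alpha_1, alpha_5). So the algebra is type A_8, i.e. sl(9).

type A_8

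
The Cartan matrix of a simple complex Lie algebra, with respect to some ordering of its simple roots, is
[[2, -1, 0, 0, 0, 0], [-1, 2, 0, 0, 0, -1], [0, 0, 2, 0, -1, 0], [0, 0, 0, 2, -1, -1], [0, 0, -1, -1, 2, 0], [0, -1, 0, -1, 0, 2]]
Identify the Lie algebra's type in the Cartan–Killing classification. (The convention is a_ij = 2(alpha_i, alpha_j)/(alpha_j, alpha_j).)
The matrix has rank 6 with 2's on the diagonal. Reading the off-diagonal entries as Dynkin edges (a single edge where a_ij = a_ji = -1; a double or triple edge where a_ij * a_ji = 2 or 3), the diagram is a chain of 6 nodes with single edges (A_6). One simple-root ordering that puts it in standard form is (alpha_3, alpha_5, alpha_4, alpha_6, alpha_2, alpha_1). So the algebra is type A_6, i.e. sl(7).

A_6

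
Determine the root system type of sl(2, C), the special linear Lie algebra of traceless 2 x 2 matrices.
This is sl(2), which has dimension 2^2 - 1 = 3 and rank 2 - 1 = 1 (a Cartan subalgebra is the diagonal traceless matrices). In the classification of classical Lie algebras, the special linear algebra sl(n+1) has type A_n; here n = 1, so the Dynkin diagram is a chain of 1 nodes with single edges (A_1). Hence the type is A_1.

A1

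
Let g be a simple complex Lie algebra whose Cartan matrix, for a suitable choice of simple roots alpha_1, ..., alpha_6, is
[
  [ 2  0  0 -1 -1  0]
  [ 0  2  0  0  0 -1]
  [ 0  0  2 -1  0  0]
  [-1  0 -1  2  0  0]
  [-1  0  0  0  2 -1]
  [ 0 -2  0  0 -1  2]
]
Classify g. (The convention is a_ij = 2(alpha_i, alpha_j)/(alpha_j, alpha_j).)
type B_6

The matrix has rank 6 with 2's on the diagonal. Reading the off-diagonal entries as Dynkin edges (a single edge where a_ij = a_ji = -1; a double or triple edge where a_ij * a_ji = 2 or 3), the diagram is a chain of 6 nodes with a double edge at one end; the terminal node there is the unique short simple root (B_6). One simple-root ordering that puts it in standard form is (alpha_3, alpha_4, alpha_1, alpha_5, alpha_6, alpha_2). So the algebra is type B_6, i.e. so(13).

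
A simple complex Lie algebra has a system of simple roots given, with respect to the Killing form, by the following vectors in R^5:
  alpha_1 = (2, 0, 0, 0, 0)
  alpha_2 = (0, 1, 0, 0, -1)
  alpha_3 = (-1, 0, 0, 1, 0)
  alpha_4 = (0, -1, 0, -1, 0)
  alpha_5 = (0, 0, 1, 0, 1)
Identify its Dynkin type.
Compute the Cartan integers a_ij = 2(alpha_i, alpha_j)/(alpha_j, alpha_j); the resulting 5x5 Cartan matrix is
[[2, 0, -2, 0, 0], [0, 2, 0, -1, -1], [-1, 0, 2, -1, 0], [0, -1, -1, 2, 0], [0, -1, 0, 0, 2]].
The roots have two lengths (squared-length ratio 2:1); the short ones are alpha_{2,3,4,5}. The associated Dynkin diagram is a chain of 5 nodes with a double edge at one end; the terminal node there is the unique long simple root (C_5), so the type is C_5 (the algebra sp(10)).

C_5 (sp(10))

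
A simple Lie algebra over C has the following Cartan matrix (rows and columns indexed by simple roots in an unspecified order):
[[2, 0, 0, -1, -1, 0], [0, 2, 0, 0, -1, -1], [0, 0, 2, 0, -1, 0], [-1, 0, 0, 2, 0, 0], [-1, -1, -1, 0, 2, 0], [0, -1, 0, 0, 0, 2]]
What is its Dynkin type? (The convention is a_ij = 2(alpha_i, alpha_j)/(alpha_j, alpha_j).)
E_6

The matrix has rank 6 with 2's on the diagonal. Reading the off-diagonal entries as Dynkin edges (a single edge where a_ij = a_ji = -1; a double or triple edge where a_ij * a_ji = 2 or 3), the diagram is a chain of 5 nodes with one extra node attached to the third node from one end (E_6). One simple-root ordering that puts it in standard form is (alpha_4, alpha_3, alpha_1, alpha_5, alpha_2, alpha_6). So the algebra is type E_6.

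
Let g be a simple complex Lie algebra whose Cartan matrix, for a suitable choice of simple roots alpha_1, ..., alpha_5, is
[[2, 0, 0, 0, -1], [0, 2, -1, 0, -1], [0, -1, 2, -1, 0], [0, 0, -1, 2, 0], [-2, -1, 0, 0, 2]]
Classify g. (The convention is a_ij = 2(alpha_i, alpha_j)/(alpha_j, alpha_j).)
The matrix has rank 5 with 2's on the diagonal. Reading the off-diagonal entries as Dynkin edges (a single edge where a_ij = a_ji = -1; a double or triple edge where a_ij * a_ji = 2 or 3), the diagram is a chain of 5 nodes with a double edge at one end; the terminal node there is the unique short simple root (B_5). One simple-root ordering that puts it in standard form is (alpha_4, alpha_3, alpha_2, alpha_5, alpha_1). So the algebra is type B_5, i.e. so(11).

B_5 (so(11))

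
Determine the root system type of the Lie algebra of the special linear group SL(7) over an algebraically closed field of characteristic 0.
This is sl(7), which has dimension 7^2 - 1 = 48 and rank 7 - 1 = 6 (a Cartan subalgebra is the diagonal traceless matrices). In the classification of classical Lie algebras, the special linear algebra sl(n+1) has type A_n; here n = 6, so the Dynkin diagram is a chain of 6 nodes with single edges (A_6). Hence the type is A_6.

A6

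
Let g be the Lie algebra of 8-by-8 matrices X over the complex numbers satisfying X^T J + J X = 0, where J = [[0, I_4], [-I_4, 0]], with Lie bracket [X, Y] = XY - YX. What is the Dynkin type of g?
type C_4

This is sp(8), which has dimension 8(8+1)/2 = 36 and rank 8/2 = 4. In the classification of classical Lie algebras, the symplectic algebra sp(2n) has type C_n; here n = 4, so the Dynkin diagram is a chain of 4 nodes with a double edge at one end; the terminal node there is the unique long simple root (C_4). Hence the type is C_4.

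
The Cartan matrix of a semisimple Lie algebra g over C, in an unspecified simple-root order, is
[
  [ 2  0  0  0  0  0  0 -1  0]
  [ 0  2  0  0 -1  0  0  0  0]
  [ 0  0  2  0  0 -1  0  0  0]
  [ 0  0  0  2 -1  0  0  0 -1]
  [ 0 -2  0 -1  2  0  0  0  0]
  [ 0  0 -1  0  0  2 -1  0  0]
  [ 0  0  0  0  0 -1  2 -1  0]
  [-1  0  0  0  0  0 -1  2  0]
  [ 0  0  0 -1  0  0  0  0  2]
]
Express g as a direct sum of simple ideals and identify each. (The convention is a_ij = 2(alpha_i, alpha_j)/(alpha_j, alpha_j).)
The diagram associated to this matrix has two connected components: the simple roots {alpha_1, alpha_3, alpha_6, alpha_7, alpha_8} form a chain of 5 nodes with single edges (A_5), and {alpha_2, alpha_4, alpha_5, alpha_9} form a chain of 4 nodes with a double edge at one end; the terminal node there is the unique short simple root (B_4). A semisimple Lie algebra decomposes uniquely as the direct sum of simple ideals, one per connected component of its Dynkin diagram, so g ≅ A_5 ⊕ B_4 (dimension 35 + 36 = 71).

A5 + B4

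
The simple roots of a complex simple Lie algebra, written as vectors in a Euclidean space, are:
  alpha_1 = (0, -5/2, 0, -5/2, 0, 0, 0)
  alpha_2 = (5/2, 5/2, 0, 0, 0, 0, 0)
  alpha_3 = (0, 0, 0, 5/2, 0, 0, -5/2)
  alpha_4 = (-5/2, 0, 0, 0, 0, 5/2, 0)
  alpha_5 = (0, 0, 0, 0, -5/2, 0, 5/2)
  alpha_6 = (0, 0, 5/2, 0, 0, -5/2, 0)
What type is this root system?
A_6

Compute the Cartan integers a_ij = 2(alpha_i, alpha_j)/(alpha_j, alpha_j); the resulting 6x6 Cartan matrix is
[[2, -1, -1, 0, 0, 0], [-1, 2, 0, -1, 0, 0], [-1, 0, 2, 0, -1, 0], [0, -1, 0, 2, 0, -1], [0, 0, -1, 0, 2, 0], [0, 0, 0, -1, 0, 2]].
All simple roots have the same length, so the diagram is simply laced. The associated Dynkin diagram is a chain of 6 nodes with single edges (A_6), so the type is A_6 (the algebra sl(7)).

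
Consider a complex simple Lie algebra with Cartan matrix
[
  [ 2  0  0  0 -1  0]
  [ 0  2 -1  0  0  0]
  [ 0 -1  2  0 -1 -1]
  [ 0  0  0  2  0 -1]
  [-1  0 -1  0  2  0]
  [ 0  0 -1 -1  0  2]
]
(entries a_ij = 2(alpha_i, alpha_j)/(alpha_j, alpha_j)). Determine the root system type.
The matrix has rank 6 with 2's on the diagonal. Reading the off-diagonal entries as Dynkin edges (a single edge where a_ij = a_ji = -1; a double or triple edge where a_ij * a_ji = 2 or 3), the diagram is a chain of 5 nodes with one extra node attached to the third node from one end (E_6). One simple-root ordering that puts it in standard form is (alpha_4, alpha_2, alpha_6, alpha_3, alpha_5, alpha_1). So the algebra is type E_6.

type E_6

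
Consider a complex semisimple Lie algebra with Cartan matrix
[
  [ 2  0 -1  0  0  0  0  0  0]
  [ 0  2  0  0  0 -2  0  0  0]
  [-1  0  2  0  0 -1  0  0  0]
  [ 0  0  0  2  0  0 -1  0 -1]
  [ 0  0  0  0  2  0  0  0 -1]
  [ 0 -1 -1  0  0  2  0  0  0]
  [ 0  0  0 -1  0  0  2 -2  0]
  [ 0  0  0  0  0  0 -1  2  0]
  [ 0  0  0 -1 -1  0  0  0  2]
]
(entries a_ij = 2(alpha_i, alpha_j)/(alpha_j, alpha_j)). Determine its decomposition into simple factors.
type B_5 + type C_4

The diagram associated to this matrix has two connected components: the simple roots {alpha_4, alpha_5, alpha_7, alpha_8, alpha_9} form a chain of 5 nodes with a double edge at one end; the terminal node there is the unique short simple root (B_5), and {alpha_1, alpha_2, alpha_3, alpha_6} form a chain of 4 nodes with a double edge at one end; the terminal node there is the unique long simple root (C_4). A semisimple Lie algebra decomposes uniquely as the direct sum of simple ideals, one per connected component of its Dynkin diagram, so g ≅ B_5 ⊕ C_4 (dimension 55 + 36 = 91).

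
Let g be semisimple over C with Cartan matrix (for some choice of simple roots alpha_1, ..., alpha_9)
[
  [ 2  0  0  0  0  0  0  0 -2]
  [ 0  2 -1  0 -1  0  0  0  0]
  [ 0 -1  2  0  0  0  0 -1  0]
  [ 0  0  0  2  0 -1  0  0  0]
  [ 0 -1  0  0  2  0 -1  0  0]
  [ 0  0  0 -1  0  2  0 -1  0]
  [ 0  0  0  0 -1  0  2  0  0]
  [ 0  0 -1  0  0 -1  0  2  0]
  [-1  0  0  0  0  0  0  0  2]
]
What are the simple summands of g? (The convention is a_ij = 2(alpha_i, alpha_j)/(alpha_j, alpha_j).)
The diagram associated to this matrix has two connected components: the simple roots {alpha_2, alpha_3, alpha_4, alpha_5, alpha_6, alpha_7, alpha_8} form a chain of 7 nodes with single edges (A_7), and {alpha_1, alpha_9} form a chain of 2 nodes with a double edge at one end; the terminal node there is the unique short simple root (B_2). A semisimple Lie algebra decomposes uniquely as the direct sum of simple ideals, one per connected component of its Dynkin diagram, so g ≅ A_7 ⊕ B_2 (dimension 63 + 10 = 73).

A_7 + B_2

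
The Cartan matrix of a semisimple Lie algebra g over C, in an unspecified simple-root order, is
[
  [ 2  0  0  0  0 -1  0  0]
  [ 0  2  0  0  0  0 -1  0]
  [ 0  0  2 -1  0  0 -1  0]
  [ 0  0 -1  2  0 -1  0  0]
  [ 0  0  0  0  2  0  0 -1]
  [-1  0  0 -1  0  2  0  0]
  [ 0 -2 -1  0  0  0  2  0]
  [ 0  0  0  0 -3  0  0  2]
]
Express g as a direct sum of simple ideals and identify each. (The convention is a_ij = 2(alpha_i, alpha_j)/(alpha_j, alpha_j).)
B6 + G2

The diagram associated to this matrix has two connected components: the simple roots {alpha_1, alpha_2, alpha_3, alpha_4, alpha_6, alpha_7} form a chain of 6 nodes with a double edge at one end; the terminal node there is the unique short simple root (B_6), and {alpha_5, alpha_8} form two nodes joined by a triple edge (G_2). A semisimple Lie algebra decomposes uniquely as the direct sum of simple ideals, one per connected component of its Dynkin diagram, so g ≅ B_6 ⊕ G_2 (dimension 78 + 14 = 92).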